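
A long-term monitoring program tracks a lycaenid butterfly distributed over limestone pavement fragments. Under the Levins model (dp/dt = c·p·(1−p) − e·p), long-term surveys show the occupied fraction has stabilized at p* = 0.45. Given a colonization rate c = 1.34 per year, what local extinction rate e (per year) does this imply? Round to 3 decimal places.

0.737

At equilibrium c(1−p*) = e.
e = 1.34 × (1 − 0.45) = 1.34 × 0.5500 = 0.7370.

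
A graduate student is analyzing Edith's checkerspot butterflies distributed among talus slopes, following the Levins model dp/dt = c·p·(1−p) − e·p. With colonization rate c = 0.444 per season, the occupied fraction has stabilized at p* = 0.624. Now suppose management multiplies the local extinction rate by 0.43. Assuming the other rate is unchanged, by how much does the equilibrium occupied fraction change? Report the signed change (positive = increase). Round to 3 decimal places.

Balance c(1−p*) = e gives e = 0.444×(1 − 0.62400) = 0.16694.
New p* = 1 − e/c = 1 − 0.07178/0.44400 = 0.83833.
Δp* = 0.83833 − 0.62400 = +0.21433.

0.214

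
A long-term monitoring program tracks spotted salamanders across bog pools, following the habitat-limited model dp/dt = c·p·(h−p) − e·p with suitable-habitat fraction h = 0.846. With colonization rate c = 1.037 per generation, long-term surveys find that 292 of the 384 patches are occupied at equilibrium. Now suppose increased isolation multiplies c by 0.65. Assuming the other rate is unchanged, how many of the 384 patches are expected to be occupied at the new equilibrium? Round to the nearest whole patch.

274

Observed p* = 292/384 = 0.76042.
Balance c(h−p*) = e gives e = 1.037×(0.846 − 0.76042) = 0.08875.
New p* = 0.846 − e/c = 0.846 − 0.08875/0.67405 = 0.71433.
Expected occupied = 384 × 0.71433 = 274.30 ≈ 274.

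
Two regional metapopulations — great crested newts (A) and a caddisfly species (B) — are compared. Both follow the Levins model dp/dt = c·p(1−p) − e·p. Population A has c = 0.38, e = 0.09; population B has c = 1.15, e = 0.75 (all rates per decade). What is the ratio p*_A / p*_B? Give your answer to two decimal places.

A: p*_A = 1 − 0.09/0.38 = 0.7632.
B: p*_B = 1 − 0.75/1.15 = 0.3478.
p*_A / p*_B = 0.7632/0.3478 = 2.1941.

2.19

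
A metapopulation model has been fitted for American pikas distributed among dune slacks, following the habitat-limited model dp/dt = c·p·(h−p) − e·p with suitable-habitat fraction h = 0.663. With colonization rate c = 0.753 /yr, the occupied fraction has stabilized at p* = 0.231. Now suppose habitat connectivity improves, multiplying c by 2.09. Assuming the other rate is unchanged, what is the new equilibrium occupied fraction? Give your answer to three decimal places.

0.456

Balance c(h−p*) = e gives e = 0.753×(0.663 − 0.23100) = 0.32530.
New p* = 0.663 − e/c = 0.663 − 0.32530/1.57377 = 0.45630.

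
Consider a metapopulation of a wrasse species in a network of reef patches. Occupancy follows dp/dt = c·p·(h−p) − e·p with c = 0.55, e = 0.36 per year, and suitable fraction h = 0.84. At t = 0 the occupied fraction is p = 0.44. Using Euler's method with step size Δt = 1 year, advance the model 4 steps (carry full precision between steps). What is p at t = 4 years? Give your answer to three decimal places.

Update rule: p ← p + [c·p·(h−p) − e·p]·Δt with Δt = 1.
step 1: Δp = -0.06160, p = 0.37840
step 2: Δp = -0.04016, p = 0.33824
step 3: Δp = -0.02842, p = 0.30982
step 4: Δp = -0.02119, p = 0.28863

0.289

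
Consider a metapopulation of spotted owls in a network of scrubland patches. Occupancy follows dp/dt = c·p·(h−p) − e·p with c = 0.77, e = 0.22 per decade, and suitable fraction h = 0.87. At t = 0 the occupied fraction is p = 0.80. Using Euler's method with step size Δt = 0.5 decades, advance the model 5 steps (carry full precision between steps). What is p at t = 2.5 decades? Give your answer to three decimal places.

Update rule: p ← p + [c·p·(h−p) − e·p]·Δt with Δt = 0.5.
step 1: Δp = -0.06644, p = 0.73356
step 2: Δp = -0.04216, p = 0.69140
step 3: Δp = -0.02851, p = 0.66289
step 4: Δp = -0.02006, p = 0.64283
step 5: Δp = -0.01449, p = 0.62834

0.628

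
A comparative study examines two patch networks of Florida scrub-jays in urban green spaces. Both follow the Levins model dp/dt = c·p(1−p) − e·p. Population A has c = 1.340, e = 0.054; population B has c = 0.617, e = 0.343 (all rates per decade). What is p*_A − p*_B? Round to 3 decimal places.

0.516

A: p*_A = 1 − 0.054/1.340 = 0.9597.
B: p*_B = 1 − 0.343/0.617 = 0.4441.
p*_A − p*_B = 0.9597 − 0.4441 = 0.5156.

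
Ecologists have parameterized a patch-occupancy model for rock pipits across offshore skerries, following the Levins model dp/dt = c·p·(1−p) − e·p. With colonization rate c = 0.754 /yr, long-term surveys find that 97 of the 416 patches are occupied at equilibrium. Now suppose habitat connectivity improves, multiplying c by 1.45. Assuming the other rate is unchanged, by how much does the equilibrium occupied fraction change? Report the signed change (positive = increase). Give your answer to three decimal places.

0.238

Observed p* = 97/416 = 0.23317.
Balance c(1−p*) = e gives e = 0.754×(1 − 0.23317) = 0.57819.
New p* = 1 − e/c = 1 − 0.57819/1.09330 = 0.47115.
Δp* = 0.47115 − 0.23317 = +0.23798.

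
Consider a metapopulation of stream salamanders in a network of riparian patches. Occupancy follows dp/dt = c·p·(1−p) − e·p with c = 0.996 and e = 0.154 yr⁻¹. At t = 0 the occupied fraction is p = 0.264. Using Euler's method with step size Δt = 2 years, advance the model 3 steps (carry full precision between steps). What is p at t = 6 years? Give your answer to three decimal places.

Update rule: p ← p + [c·p·(1−p) − e·p]·Δt with Δt = 2.
p: 0.26400 → 0.56974  (Δp = +0.30574)
p: 0.56974 → 0.88257  (Δp = +0.31283)
p: 0.88257 → 0.81719  (Δp = -0.06538)

0.817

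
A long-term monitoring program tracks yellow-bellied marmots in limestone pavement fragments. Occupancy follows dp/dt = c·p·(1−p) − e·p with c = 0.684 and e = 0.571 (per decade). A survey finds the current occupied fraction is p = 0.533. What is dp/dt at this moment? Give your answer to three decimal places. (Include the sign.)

Colonization term: c·p·(1−p) = 0.684×0.533×0.4670 = 0.17026.
Extinction term: e·p = 0.30434.
dp/dt = 0.17026 − 0.30434 = -0.13409.

-0.134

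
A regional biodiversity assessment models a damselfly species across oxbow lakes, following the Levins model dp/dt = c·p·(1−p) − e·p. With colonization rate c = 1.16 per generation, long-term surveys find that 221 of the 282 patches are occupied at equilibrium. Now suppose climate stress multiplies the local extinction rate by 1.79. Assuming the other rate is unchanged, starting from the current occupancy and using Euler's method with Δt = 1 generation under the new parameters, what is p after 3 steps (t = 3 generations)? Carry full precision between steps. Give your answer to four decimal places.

Observed p* = 221/282 = 0.78369.
Balance c(1−p*) = e gives e = 1.16×(1 − 0.78369) = 0.25092.
Starting from p₀ = 0.78369; update p ← p + (dp/dt)·Δt with the new parameters.
  1  |  dp/dt·Δt = -0.155349  |  p_1 = 0.628339
  2  |  dp/dt·Δt = -0.011325  |  p_2 = 0.617014
  3  |  dp/dt·Δt = -0.003015  |  p_3 = 0.613999

0.6140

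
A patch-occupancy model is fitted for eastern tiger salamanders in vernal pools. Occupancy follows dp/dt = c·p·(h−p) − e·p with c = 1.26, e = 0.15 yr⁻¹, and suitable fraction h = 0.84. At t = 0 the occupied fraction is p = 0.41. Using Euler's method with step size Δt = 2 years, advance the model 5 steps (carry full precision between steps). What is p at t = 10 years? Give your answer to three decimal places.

0.726

Update rule: p ← p + [c·p·(h−p) − e·p]·Δt with Δt = 2.
t = 2: p = 0.41000 + (+0.32128) = 0.73128
t = 4: p = 0.73128 + (-0.01902) = 0.71225
t = 6: p = 0.71225 + (+0.01562) = 0.72787
t = 8: p = 0.72787 + (-0.01269) = 0.71518
t = 10: p = 0.71518 + (+0.01040) = 0.72558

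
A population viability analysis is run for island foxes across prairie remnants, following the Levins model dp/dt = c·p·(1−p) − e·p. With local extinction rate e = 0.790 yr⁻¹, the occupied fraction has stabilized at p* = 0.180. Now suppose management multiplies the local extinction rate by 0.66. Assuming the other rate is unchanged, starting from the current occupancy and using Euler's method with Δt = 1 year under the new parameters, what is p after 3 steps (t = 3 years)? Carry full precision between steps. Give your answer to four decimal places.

Balance c(1−p*) = e gives c = e/(1 − 0.18000) = 0.790/0.82000 = 0.96341.
Starting from p₀ = 0.18000; update p ← p + (dp/dt)·Δt with the new parameters.
  1  |  dp/dt·Δt = +0.048348  |  p_1 = 0.228348
  2  |  dp/dt·Δt = +0.050698  |  p_2 = 0.279046
  3  |  dp/dt·Δt = +0.048325  |  p_3 = 0.327371

0.3274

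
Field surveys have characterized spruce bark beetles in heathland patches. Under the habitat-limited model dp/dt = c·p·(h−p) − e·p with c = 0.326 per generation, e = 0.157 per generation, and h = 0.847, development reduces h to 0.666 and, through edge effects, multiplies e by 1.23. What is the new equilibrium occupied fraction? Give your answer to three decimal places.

Before: p* = h − e/c = 0.847 − 0.157/0.326 = 0.847 − 0.4816 = 0.3654.
After: c = 0.326, e = 0.19311, h = 0.666; p* = 0.666 − 0.19311/0.326 = 0.0736.

0.074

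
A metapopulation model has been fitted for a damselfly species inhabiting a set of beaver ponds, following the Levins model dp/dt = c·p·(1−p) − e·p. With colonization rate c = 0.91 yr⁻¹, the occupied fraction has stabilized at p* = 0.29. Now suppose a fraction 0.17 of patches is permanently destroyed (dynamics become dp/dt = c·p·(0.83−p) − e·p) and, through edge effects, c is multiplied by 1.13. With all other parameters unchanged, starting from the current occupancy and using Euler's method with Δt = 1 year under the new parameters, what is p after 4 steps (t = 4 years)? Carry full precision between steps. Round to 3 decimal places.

0.227

Balance c(1−p*) = e gives e = 0.91×(1 − 0.29000) = 0.64610.
Starting from p₀ = 0.29000; update p ← p + (dp/dt)·Δt with the new parameters.
t = 1: p = 0.29000 + (-0.02634) = 0.26366
t = 2: p = 0.26366 + (-0.01680) = 0.24686
t = 3: p = 0.24686 + (-0.01147) = 0.23539
t = 4: p = 0.23539 + (-0.00816) = 0.22723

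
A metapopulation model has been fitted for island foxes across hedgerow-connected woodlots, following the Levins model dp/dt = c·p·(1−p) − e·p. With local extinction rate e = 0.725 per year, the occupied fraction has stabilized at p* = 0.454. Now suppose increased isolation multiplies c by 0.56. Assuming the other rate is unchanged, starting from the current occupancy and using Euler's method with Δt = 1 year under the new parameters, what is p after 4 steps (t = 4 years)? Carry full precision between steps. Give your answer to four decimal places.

0.1770

Balance c(1−p*) = e gives c = e/(1 − 0.45400) = 0.725/0.54600 = 1.32784.
Starting from p₀ = 0.45400; update p ← p + (dp/dt)·Δt with the new parameters.
  1  |  dp/dt·Δt = -0.144826  |  p_1 = 0.309174
  2  |  dp/dt·Δt = -0.065331  |  p_2 = 0.243843
  3  |  dp/dt·Δt = -0.039680  |  p_3 = 0.204162
  4  |  dp/dt·Δt = -0.027199  |  p_4 = 0.176963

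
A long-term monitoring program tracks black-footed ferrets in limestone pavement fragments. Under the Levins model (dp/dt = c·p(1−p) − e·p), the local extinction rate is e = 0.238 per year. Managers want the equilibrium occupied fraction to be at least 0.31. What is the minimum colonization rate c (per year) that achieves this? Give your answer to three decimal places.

0.345

p* = 1 − e/c ≥ 0.31 requires e/c ≤ 0.6900, i.e. c ≥ e/0.6900.
c_min = 0.238/0.6900 = 0.3449.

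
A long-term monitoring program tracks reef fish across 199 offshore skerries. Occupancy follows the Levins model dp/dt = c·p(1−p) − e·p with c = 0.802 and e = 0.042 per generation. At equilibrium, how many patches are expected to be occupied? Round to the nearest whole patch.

189

p* = 1 − e/c = 1 − 0.042/0.802 = 0.9476.
Expected occupied patches = N × p* = 199 × 0.9476 = 188.58 ≈ 189.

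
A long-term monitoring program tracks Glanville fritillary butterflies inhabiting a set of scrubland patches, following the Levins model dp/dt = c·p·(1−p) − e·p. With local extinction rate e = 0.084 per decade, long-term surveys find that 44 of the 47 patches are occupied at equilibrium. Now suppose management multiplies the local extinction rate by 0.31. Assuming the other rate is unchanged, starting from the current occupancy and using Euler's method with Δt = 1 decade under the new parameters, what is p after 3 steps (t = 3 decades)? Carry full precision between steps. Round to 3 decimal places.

Observed p* = 44/47 = 0.93617.
Balance c(1−p*) = e gives c = e/(1 − 0.93617) = 0.084/0.06383 = 1.31600.
Starting from p₀ = 0.93617; update p ← p + (dp/dt)·Δt with the new parameters.
p: 0.93617 → 0.99043  (Δp = +0.05426)
p: 0.99043 → 0.97711  (Δp = -0.01332)
p: 0.97711 → 0.98110  (Δp = +0.00399)

0.981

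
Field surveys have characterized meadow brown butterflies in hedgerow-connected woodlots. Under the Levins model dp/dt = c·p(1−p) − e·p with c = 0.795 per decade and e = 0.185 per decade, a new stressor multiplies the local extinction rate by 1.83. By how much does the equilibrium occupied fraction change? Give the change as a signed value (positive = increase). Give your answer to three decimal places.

-0.193

Before: p* = 1 − 0.185/0.795 = 0.7673.
After the change, c = 0.795, e = 0.33855, so p* = 1 − 0.33855/0.795 = 0.5742.
Δp* = 0.5742 − 0.7673 = -0.1931.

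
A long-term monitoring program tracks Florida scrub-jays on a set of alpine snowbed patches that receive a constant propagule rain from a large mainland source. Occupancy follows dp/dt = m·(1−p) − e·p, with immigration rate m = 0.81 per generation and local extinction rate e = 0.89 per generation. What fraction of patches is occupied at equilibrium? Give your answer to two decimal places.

0.48

At equilibrium the propagule rain into empty patches balances local extinction: m(1−p*) = e·p*.
p* = m/(m+e) = 0.81/(0.81+0.89) = 0.81/1.7000 = 0.4765.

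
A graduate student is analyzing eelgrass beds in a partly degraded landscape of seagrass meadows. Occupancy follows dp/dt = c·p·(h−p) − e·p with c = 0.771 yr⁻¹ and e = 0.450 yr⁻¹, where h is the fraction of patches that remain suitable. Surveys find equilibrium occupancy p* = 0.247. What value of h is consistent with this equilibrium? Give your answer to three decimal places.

0.831

At equilibrium c(h−p*) = e, so h = p* + e/c.
h = 0.247 + 0.450/0.771 = 0.247 + 0.5837 = 0.8307.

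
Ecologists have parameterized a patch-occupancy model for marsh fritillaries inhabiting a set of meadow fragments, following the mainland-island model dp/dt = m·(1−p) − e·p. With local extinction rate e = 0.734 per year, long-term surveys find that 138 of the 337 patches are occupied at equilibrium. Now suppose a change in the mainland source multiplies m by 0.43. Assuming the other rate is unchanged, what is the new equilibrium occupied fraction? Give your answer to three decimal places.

Observed p* = 138/337 = 0.40950.
Balance m(1−p*) = e·p* gives m = e·p*/(1−p*) = 0.734×0.40950/0.59050 = 0.50901.
New p* = m/(m+e) = 0.21887/(0.21887+0.73400) = 0.22970.

0.230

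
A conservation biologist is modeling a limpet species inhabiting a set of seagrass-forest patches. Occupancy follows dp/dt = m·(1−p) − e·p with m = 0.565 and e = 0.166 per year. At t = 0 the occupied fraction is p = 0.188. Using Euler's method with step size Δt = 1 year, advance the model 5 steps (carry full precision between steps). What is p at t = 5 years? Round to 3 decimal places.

Update rule: p ← p + [m·(1−p) − e·p]·Δt with Δt = 1.
p: 0.18800 → 0.61557  (Δp = +0.42757)
p: 0.61557 → 0.73059  (Δp = +0.11502)
p: 0.73059 → 0.76153  (Δp = +0.03094)
p: 0.76153 → 0.76985  (Δp = +0.00832)
p: 0.76985 → 0.77209  (Δp = +0.00224)

0.772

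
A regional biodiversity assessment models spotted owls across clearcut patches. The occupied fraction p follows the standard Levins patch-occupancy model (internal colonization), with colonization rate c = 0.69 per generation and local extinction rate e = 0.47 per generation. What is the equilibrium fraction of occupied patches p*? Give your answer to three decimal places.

0.319

Setting dp/dt = 0 and dividing through by p* gives c·(1−p*) = e.
So p* = 1 − e/c = 1 − 0.47/0.69 = 1 − 0.6812 = 0.3188.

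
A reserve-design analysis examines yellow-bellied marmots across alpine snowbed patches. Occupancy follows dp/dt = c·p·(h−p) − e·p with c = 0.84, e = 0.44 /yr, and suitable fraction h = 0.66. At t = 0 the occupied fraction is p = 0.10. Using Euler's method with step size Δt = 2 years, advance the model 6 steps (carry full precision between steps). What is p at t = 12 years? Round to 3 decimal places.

Update rule: p ← p + [c·p·(h−p) − e·p]·Δt with Δt = 2.
step 1: Δp = +0.00608, p = 0.10608
step 2: Δp = +0.00537, p = 0.11145
step 3: Δp = +0.00463, p = 0.11608
step 4: Δp = +0.00392, p = 0.12000
step 5: Δp = +0.00326, p = 0.12326
step 6: Δp = +0.00268, p = 0.12594

0.126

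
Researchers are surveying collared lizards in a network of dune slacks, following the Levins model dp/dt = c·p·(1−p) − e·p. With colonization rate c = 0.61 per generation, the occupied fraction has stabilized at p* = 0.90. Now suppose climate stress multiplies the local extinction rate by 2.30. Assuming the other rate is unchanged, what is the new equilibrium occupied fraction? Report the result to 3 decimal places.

Balance c(1−p*) = e gives e = 0.61×(1 − 0.90000) = 0.06100.
New p* = 1 − e/c = 1 − 0.14030/0.61000 = 0.77000.

0.770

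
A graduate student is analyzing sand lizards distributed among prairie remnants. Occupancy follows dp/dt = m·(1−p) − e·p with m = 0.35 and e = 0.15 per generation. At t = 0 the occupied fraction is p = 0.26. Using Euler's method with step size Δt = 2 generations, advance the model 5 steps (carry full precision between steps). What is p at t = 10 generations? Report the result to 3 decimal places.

0.700

Update rule: p ← p + [m·(1−p) − e·p]·Δt with Δt = 2.
  1  |  dp/dt·Δt = +0.440000  |  p_1 = 0.700000
  2  |  dp/dt·Δt = +0.000000  |  p_2 = 0.700000
  3  |  dp/dt·Δt = +0.000000  |  p_3 = 0.700000
  4  |  dp/dt·Δt = +0.000000  |  p_4 = 0.700000
  5  |  dp/dt·Δt = +0.000000  |  p_5 = 0.700000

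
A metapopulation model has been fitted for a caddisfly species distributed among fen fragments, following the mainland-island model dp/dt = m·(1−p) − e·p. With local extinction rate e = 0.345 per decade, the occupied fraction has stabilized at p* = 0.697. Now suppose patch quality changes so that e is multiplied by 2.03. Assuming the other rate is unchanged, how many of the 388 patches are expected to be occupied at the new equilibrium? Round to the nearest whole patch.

Balance m(1−p*) = e·p* gives m = e·p*/(1−p*) = 0.345×0.69700/0.30300 = 0.79361.
New p* = m/(m+e) = 0.79361/(0.79361+0.70035) = 0.53121.
Expected occupied = 388 × 0.53121 = 206.11 ≈ 206.

206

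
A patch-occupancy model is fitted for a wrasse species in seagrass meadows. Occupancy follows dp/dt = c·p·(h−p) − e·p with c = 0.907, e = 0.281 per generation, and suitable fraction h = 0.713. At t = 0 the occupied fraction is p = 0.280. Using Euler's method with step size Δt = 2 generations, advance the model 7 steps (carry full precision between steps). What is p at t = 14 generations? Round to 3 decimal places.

0.403

Update rule: p ← p + [c·p·(h−p) − e·p]·Δt with Δt = 2.
step 1: Δp = +0.06257, p = 0.34257
step 2: Δp = +0.03767, p = 0.38024
step 3: Δp = +0.01583, p = 0.39607
step 4: Δp = +0.00512, p = 0.40118
step 5: Δp = +0.00146, p = 0.40264
step 6: Δp = +0.00040, p = 0.40304
step 7: Δp = +0.00011, p = 0.40315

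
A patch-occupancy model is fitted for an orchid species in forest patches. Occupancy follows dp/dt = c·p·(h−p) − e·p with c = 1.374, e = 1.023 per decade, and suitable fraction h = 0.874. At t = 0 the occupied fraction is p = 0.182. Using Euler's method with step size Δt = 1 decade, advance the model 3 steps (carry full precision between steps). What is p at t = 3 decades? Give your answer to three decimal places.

0.153

Update rule: p ← p + [c·p·(h−p) − e·p]·Δt with Δt = 1.
step 1: Δp = -0.01314, p = 0.16886
step 2: Δp = -0.00914, p = 0.15972
step 3: Δp = -0.00664, p = 0.15308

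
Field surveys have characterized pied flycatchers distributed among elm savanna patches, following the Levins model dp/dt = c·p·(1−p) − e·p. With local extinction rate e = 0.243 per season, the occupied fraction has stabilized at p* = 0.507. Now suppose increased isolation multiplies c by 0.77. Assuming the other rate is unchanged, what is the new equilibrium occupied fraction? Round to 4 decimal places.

0.3597

Balance c(1−p*) = e gives c = e/(1 − 0.50700) = 0.243/0.49300 = 0.49290.
New p* = 1 − e/c = 1 − 0.24300/0.37953 = 0.35973.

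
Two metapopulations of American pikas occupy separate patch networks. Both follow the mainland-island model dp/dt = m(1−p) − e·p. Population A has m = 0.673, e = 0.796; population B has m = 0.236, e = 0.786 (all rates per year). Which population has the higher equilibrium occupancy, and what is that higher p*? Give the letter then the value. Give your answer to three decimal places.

A: p*_A = m/(m+e) = 0.673/1.4690 = 0.4581.
B: p*_B = 0.236/1.0220 = 0.2309.
A is higher at 0.4581.

A, 0.458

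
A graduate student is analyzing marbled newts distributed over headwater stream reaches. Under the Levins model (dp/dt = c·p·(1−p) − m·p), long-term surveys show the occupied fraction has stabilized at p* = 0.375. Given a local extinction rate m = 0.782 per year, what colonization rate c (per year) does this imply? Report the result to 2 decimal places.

1.25

At equilibrium c(1−p*) = m, so c = m/(1−p*).
c = 0.782/(1 − 0.375) = 0.782/0.6250 = 1.2512.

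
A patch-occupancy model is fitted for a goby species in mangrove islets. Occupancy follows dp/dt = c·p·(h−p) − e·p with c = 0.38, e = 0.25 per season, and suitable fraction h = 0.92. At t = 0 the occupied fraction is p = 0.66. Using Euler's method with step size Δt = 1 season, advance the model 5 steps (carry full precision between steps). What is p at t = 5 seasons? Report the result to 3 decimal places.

Update rule: p ← p + [c·p·(h−p) − e·p]·Δt with Δt = 1.
  1  |  dp/dt·Δt = -0.099792  |  p_1 = 0.560208
  2  |  dp/dt·Δt = -0.063460  |  p_2 = 0.496748
  3  |  dp/dt·Δt = -0.044292  |  p_3 = 0.452456
  4  |  dp/dt·Δt = -0.032728  |  p_4 = 0.419728
  5  |  dp/dt·Δt = -0.025140  |  p_5 = 0.394588

0.395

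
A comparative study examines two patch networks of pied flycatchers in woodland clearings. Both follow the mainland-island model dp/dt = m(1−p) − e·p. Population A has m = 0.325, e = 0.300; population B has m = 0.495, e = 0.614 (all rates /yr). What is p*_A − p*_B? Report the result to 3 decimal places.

0.074

A: p*_A = m/(m+e) = 0.325/0.6250 = 0.5200.
B: p*_B = 0.495/1.1090 = 0.4463.
p*_A − p*_B = 0.5200 − 0.4463 = 0.0737.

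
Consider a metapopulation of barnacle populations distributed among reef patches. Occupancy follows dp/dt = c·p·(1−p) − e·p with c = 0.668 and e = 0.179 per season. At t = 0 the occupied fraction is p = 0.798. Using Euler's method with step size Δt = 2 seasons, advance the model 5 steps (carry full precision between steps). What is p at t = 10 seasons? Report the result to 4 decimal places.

Update rule: p ← p + [c·p·(1−p) − e·p]·Δt with Δt = 2.
p: 0.79800 → 0.72767  (Δp = -0.07033)
p: 0.72767 → 0.73191  (Δp = +0.00424)
p: 0.73191 → 0.73203  (Δp = +0.00012)
p: 0.73203 → 0.73204  (Δp = +0.00000)
p: 0.73204 → 0.73204  (Δp = +0.00000)

0.7320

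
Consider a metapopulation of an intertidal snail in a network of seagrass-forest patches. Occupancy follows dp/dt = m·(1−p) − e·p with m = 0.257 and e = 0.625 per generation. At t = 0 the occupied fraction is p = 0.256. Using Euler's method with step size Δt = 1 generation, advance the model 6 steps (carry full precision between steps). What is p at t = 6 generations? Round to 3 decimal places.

Update rule: p ← p + [m·(1−p) − e·p]·Δt with Δt = 1.
  1  |  dp/dt·Δt = +0.031208  |  p_1 = 0.287208
  2  |  dp/dt·Δt = +0.003683  |  p_2 = 0.290891
  3  |  dp/dt·Δt = +0.000435  |  p_3 = 0.291325
  4  |  dp/dt·Δt = +0.000051  |  p_4 = 0.291376
  5  |  dp/dt·Δt = +0.000006  |  p_5 = 0.291382
  6  |  dp/dt·Δt = +0.000001  |  p_6 = 0.291383

0.291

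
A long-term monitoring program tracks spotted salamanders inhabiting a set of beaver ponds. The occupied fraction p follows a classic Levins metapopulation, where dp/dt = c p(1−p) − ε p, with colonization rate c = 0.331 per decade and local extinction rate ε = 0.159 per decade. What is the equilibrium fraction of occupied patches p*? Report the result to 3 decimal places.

At equilibrium, colonization balances extinction: c·p*·(1−p*) = ε·p*.
So p* = 1 − ε/c = 1 − 0.159/0.331 = 1 − 0.4804 = 0.5196.

0.520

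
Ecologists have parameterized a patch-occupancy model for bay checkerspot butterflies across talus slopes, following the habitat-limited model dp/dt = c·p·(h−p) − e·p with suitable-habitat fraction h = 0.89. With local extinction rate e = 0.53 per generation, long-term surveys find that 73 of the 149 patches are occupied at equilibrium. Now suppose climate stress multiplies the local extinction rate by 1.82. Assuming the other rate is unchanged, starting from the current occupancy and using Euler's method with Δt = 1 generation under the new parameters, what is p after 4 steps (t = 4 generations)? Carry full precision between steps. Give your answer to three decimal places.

Observed p* = 73/149 = 0.48993.
Balance c(h−p*) = e gives c = e/(0.89 − 0.48993) = 0.53/0.40007 = 1.32478.
Starting from p₀ = 0.48993; update p ← p + (dp/dt)·Δt with the new parameters.
t = 1: p = 0.48993 + (-0.21292) = 0.27701
t = 2: p = 0.27701 + (-0.04225) = 0.23476
t = 3: p = 0.23476 + (-0.02267) = 0.21209
t = 4: p = 0.21209 + (-0.01411) = 0.19798

0.198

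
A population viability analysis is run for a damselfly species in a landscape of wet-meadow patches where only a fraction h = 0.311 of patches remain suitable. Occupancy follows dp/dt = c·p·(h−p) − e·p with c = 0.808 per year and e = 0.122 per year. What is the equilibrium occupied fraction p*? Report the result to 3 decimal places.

0.160

Setting dp/dt = 0 and dividing by p* gives c·(h−p*) = e.
So p* = h − e/c = 0.311 − 0.122/0.808 = 0.311 − 0.1510 = 0.1600.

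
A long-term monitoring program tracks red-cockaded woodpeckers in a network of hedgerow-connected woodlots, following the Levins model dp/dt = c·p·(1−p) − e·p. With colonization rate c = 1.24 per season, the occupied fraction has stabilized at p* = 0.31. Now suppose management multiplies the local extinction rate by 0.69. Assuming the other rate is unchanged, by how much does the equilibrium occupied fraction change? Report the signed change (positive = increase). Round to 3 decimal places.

0.214

Balance c(1−p*) = e gives e = 1.24×(1 − 0.31000) = 0.85560.
New p* = 1 − e/c = 1 − 0.59036/1.24000 = 0.52390.
Δp* = 0.52390 − 0.31000 = +0.21390.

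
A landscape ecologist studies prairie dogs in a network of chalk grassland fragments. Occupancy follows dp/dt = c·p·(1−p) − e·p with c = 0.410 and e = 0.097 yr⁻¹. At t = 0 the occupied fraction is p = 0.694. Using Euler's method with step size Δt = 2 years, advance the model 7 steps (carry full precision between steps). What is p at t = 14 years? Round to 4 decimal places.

Update rule: p ← p + [c·p·(1−p) − e·p]·Δt with Δt = 2.
p: 0.69400 → 0.73350  (Δp = +0.03950)
p: 0.73350 → 0.75149  (Δp = +0.01799)
p: 0.75149 → 0.75884  (Δp = +0.00735)
p: 0.75884 → 0.76169  (Δp = +0.00285)
p: 0.76169 → 0.76277  (Δp = +0.00108)
p: 0.76277 → 0.76317  (Δp = +0.00041)
p: 0.76317 → 0.76332  (Δp = +0.00015)

0.7633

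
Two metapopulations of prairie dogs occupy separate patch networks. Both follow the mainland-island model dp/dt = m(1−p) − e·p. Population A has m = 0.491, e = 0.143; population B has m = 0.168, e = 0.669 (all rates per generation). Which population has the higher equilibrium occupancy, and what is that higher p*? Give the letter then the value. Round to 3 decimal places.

A, 0.774

A: p*_A = m/(m+e) = 0.491/0.6340 = 0.7744.
B: p*_B = 0.168/0.8370 = 0.2007.
A is higher at 0.7744.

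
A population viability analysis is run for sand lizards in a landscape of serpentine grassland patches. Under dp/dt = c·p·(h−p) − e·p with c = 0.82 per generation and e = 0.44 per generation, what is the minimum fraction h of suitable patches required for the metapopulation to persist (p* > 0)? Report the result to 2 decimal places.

p* = h − e/c is positive only when h > e/c.
h_min = e/c = 0.44/0.82 = 0.5366.

0.54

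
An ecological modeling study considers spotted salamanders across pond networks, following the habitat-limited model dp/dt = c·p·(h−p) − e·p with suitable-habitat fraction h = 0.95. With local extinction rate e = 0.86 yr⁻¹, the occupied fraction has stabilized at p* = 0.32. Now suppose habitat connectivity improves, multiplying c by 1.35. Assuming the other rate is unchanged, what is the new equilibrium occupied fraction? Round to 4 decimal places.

0.4833

Balance c(h−p*) = e gives c = e/(0.95 − 0.32000) = 0.86/0.63000 = 1.36508.
New p* = 0.95 − e/c = 0.95 − 0.86000/1.84286 = 0.48333.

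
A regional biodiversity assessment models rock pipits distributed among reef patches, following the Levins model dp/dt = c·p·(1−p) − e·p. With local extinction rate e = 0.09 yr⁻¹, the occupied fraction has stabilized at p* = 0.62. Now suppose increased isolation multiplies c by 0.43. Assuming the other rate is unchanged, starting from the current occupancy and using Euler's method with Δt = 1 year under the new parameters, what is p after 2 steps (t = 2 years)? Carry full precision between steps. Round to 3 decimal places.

0.560

Balance c(1−p*) = e gives c = e/(1 − 0.62000) = 0.09/0.38000 = 0.23684.
Starting from p₀ = 0.62000; update p ← p + (dp/dt)·Δt with the new parameters.
step 1: Δp = -0.03181, p = 0.58819
step 2: Δp = -0.02827, p = 0.55992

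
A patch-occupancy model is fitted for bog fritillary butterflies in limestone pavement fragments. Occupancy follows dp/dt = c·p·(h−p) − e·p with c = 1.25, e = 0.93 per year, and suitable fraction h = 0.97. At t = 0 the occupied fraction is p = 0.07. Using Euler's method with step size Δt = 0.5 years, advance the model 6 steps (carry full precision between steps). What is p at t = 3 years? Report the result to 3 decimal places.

0.115

Update rule: p ← p + [c·p·(h−p) − e·p]·Δt with Δt = 0.5.
t = 0.5: p = 0.07000 + (+0.00682) = 0.07683
t = 1: p = 0.07683 + (+0.00716) = 0.08399
t = 1.5: p = 0.08399 + (+0.00745) = 0.09144
t = 2: p = 0.09144 + (+0.00769) = 0.09913
t = 2.5: p = 0.09913 + (+0.00786) = 0.10699
t = 3: p = 0.10699 + (+0.00796) = 0.11495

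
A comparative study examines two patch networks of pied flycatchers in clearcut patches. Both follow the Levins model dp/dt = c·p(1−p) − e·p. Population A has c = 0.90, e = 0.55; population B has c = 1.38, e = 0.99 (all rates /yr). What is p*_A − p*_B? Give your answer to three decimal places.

A: p*_A = 1 − 0.55/0.90 = 0.3889.
B: p*_B = 1 − 0.99/1.38 = 0.2826.
p*_A − p*_B = 0.3889 − 0.2826 = 0.1063.

0.106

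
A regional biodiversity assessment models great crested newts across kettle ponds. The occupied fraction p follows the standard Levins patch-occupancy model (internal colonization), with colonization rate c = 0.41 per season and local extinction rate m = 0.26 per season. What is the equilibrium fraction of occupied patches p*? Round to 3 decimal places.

0.366

At equilibrium, colonization balances extinction: c·p*·(1−p*) = m·p*.
So p* = 1 − m/c = 1 − 0.26/0.41 = 1 − 0.6341 = 0.3659.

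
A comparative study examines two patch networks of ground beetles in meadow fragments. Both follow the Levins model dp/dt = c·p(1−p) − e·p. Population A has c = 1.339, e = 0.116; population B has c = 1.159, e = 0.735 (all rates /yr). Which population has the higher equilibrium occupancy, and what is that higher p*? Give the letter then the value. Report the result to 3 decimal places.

A: p*_A = 1 − 0.116/1.339 = 0.9134.
B: p*_B = 1 − 0.735/1.159 = 0.3658.
A is higher at 0.9134.

A, 0.913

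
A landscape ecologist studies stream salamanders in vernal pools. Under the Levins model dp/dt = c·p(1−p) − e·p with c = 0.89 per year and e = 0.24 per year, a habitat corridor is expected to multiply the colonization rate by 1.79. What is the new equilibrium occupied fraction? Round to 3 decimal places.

Before: p* = 1 − 0.24/0.89 = 0.7303.
After the change, c = 1.5931, e = 0.24, so p* = 1 − 0.24/1.5931 = 0.8494.

0.849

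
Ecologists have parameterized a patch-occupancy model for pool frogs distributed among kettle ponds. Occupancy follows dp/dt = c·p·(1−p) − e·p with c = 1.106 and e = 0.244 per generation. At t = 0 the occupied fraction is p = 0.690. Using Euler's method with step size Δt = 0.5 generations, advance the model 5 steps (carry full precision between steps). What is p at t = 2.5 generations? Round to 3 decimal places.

0.773

Update rule: p ← p + [c·p·(1−p) − e·p]·Δt with Δt = 0.5.
t = 0.5: p = 0.69000 + (+0.03411) = 0.72411
t = 1: p = 0.72411 + (+0.02214) = 0.74624
t = 1.5: p = 0.74624 + (+0.01368) = 0.75992
t = 2: p = 0.75992 + (+0.00818) = 0.76810
t = 2.5: p = 0.76810 + (+0.00479) = 0.77289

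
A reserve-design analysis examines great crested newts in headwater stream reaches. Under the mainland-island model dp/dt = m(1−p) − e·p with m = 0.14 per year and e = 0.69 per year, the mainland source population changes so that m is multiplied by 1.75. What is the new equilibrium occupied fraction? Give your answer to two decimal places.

Before: p* = 0.14/(0.14+0.69) = 0.1687.
After: m = 0.245, e = 0.69; p* = 0.245/0.9350 = 0.2620.

0.26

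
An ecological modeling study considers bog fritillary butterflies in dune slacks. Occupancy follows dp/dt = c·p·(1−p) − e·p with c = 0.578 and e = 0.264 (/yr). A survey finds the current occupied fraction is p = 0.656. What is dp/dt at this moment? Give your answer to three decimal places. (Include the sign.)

-0.043

Colonization term: c·p·(1−p) = 0.578×0.656×0.3440 = 0.13043.
Extinction term: e·p = 0.17318.
dp/dt = 0.13043 − 0.17318 = -0.04275.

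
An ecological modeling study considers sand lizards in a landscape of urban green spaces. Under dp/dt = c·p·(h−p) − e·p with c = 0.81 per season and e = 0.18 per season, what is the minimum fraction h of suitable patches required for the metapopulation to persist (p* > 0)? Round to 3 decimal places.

0.222

p* = h − e/c is positive only when h > e/c.
h_min = e/c = 0.18/0.81 = 0.2222.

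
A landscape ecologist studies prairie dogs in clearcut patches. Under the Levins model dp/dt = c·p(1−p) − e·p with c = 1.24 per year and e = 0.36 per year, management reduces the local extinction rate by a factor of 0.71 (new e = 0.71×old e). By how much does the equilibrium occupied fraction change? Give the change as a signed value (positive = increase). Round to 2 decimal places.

0.08

Before: p* = 1 − 0.36/1.24 = 0.7097.
After the change, c = 1.24, e = 0.2556, so p* = 1 − 0.2556/1.24 = 0.7939.
Δp* = 0.7939 − 0.7097 = +0.0842.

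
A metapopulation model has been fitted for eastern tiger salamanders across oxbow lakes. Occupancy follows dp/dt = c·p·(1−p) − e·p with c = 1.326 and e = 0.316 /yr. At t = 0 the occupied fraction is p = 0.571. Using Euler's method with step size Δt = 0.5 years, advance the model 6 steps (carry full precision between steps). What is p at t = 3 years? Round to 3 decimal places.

0.757

Update rule: p ← p + [c·p·(1−p) − e·p]·Δt with Δt = 0.5.
  1  |  dp/dt·Δt = +0.072190  |  p_1 = 0.643190
  2  |  dp/dt·Δt = +0.050532  |  p_2 = 0.693722
  3  |  dp/dt·Δt = +0.031261  |  p_3 = 0.724983
  4  |  dp/dt·Δt = +0.017643  |  p_4 = 0.742626
  5  |  dp/dt·Δt = +0.009386  |  p_5 = 0.752012
  6  |  dp/dt·Δt = +0.004825  |  p_6 = 0.756837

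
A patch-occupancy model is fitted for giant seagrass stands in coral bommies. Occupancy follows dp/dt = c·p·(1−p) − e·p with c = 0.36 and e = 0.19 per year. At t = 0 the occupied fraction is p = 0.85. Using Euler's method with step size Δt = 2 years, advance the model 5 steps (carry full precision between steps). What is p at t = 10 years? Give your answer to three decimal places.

0.492

Update rule: p ← p + [c·p·(1−p) − e·p]·Δt with Δt = 2.
  1  |  dp/dt·Δt = -0.231200  |  p_1 = 0.618800
  2  |  dp/dt·Δt = -0.065306  |  p_2 = 0.553494
  3  |  dp/dt·Δt = -0.032388  |  p_3 = 0.521106
  4  |  dp/dt·Δt = -0.018341  |  p_4 = 0.502765
  5  |  dp/dt·Δt = -0.011056  |  p_5 = 0.491709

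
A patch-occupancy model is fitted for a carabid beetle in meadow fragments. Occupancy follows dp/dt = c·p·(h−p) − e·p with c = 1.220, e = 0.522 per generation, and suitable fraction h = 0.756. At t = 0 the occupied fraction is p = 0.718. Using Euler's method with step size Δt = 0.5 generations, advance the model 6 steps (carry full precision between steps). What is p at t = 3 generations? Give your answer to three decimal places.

Update rule: p ← p + [c·p·(h−p) − e·p]·Δt with Δt = 0.5.
  1  |  dp/dt·Δt = -0.170755  |  p_1 = 0.547245
  2  |  dp/dt·Δt = -0.073145  |  p_2 = 0.474101
  3  |  dp/dt·Δt = -0.042215  |  p_3 = 0.431886
  4  |  dp/dt·Δt = -0.027334  |  p_4 = 0.404552
  5  |  dp/dt·Δt = -0.018859  |  p_5 = 0.385693
  6  |  dp/dt·Δt = -0.013543  |  p_6 = 0.372150

0.372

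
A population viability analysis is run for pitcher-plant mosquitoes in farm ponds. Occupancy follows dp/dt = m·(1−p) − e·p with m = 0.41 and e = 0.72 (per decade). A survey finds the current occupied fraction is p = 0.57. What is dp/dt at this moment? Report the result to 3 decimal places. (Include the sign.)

Colonization term: m·(1−p) = 0.41×0.4300 = 0.17630.
Extinction term: e·p = 0.41040.
dp/dt = 0.17630 − 0.41040 = -0.23410.

-0.234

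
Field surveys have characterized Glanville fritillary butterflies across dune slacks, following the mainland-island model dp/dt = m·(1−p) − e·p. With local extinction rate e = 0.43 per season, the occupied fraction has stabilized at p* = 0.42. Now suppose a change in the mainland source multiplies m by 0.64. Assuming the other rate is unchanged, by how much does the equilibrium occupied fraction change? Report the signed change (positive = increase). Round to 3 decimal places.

Balance m(1−p*) = e·p* gives m = e·p*/(1−p*) = 0.43×0.42000/0.58000 = 0.31138.
New p* = m/(m+e) = 0.19928/(0.19928+0.43000) = 0.31668.
Δp* = 0.31668 − 0.42000 = -0.10332.

-0.103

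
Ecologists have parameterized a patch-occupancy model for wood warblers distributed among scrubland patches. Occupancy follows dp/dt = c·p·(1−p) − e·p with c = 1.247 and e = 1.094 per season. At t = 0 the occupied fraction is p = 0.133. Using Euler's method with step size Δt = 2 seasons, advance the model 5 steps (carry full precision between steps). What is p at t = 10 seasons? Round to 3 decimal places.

0.124

Update rule: p ← p + [c·p·(1−p) − e·p]·Δt with Δt = 2.
p: 0.13300 → 0.12958  (Δp = -0.00342)
p: 0.12958 → 0.12736  (Δp = -0.00223)
p: 0.12736 → 0.12588  (Δp = -0.00148)
p: 0.12588 → 0.12488  (Δp = -0.00100)
p: 0.12488 → 0.12420  (Δp = -0.00068)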